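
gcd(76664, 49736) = 8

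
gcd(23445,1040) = 5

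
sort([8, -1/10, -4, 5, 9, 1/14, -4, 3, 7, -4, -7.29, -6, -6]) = [-7.29, -6, -6, -4, -4, -4, -1/10, 1/14, 3, 5, 7, 8, 9]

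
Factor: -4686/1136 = -1 * 2^(-3) * 3^1 * 11^1 = -33/8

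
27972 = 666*42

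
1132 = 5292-4160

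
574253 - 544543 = 29710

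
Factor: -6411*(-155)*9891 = 3^3*5^1*7^1*31^1*157^1*2137^1 = 9828736155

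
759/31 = 24 + 15/31≈24.48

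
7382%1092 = 830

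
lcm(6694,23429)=46858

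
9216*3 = 27648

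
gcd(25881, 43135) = 8627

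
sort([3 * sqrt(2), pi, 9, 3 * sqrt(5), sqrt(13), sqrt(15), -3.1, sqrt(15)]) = [-3.1, pi, sqrt(13), sqrt(15), sqrt(15), 3 * sqrt(2), 3 * sqrt(5), 9]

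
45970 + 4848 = 50818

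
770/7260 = 7/66 ≈ 0.106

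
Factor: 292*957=2^2*3^1*11^1*29^1*73^1=279444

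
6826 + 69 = 6895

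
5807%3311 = 2496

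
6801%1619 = 325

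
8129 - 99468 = -91339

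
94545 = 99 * 955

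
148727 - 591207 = -442480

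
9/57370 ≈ 0.000157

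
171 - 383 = -212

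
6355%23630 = 6355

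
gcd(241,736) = 1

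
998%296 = 110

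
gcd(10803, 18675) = 3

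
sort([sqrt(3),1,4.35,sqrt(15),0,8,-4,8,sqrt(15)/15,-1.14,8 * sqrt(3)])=[-4,-1.14,0,sqrt(15)/15,1,sqrt(3),sqrt(15),4.35,8,8,8 * sqrt(3)]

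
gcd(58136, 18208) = 8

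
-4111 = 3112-7223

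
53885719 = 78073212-24187493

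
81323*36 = 2927628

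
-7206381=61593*(-117)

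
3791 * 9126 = 34596666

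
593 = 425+168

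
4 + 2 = 6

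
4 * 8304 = 33216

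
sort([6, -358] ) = [-358, 6] 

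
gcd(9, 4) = 1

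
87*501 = 43587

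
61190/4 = 30595/2 = 15297.50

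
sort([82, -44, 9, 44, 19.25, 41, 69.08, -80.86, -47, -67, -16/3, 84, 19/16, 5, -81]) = [-81, -80.86, -67, -47, -44, -16/3, 19/16, 5, 9, 19.25, 41, 44, 69.08, 82, 84]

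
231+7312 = 7543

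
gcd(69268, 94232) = 4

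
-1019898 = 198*(-5151)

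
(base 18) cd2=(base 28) 578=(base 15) 134e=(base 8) 10034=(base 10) 4124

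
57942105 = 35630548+22311557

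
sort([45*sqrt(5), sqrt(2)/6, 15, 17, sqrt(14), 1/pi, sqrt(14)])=[sqrt(2)/6, 1/pi, sqrt(14), sqrt(14), 15, 17, 45*sqrt(5)]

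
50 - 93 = -43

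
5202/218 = 2601/109 ≈ 23.86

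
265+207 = 472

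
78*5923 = 461994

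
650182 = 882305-232123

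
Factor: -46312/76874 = -1 * 2^2 * 17^(-2) * 19^(-1) * 827^1 = -3308/5491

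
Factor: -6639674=-1 * 2^1 * 3319837^1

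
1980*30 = 59400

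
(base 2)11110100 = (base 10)244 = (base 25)9j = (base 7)466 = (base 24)a4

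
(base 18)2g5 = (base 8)1655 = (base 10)941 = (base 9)1255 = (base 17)346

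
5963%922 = 431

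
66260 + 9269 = 75529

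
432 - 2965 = -2533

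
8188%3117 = 1954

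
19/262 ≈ 0.0725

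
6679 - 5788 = 891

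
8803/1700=5 + 303/1700 ≈ 5.18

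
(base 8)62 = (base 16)32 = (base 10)50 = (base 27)1n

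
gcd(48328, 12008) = 8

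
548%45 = 8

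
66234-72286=-6052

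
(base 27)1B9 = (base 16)40B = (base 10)1035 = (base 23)1M0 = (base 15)490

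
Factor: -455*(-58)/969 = 2^1*3^(-1)*5^1*7^1*13^1*17^(-1)*19^(-1)*29^1 = 26390/969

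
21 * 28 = 588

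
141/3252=47/1084 ≈ 0.0434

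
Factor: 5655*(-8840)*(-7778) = 2^4*3^1*5^2*13^2*17^1*29^1*3889^1 = 388823775600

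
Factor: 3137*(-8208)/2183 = -1*2^4*3^3*19^1*37^(-1)*59^(-1)*3137^1 = -25748496/2183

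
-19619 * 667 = -13085873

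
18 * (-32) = -576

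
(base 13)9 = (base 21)9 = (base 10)9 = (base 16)9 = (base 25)9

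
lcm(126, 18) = 126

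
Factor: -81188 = -1 * 2^2 * 20297^1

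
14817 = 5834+8983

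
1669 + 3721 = 5390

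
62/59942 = 31/29971 ≈ 0.00103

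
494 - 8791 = -8297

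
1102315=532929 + 569386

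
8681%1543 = 966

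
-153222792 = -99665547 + -53557245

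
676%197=85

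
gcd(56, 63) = 7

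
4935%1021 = 851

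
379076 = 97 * 3908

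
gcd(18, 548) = 2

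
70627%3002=1581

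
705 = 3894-3189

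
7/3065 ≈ 0.00228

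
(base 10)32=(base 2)100000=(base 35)w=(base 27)15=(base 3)1012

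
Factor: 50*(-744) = -1*2^4*3^1*5^2*31^1 = -37200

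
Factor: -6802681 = -1 * 6802681^1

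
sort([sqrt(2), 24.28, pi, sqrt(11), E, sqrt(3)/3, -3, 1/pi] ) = [-3, 1/pi, sqrt(3)/3, sqrt(2), E, pi, sqrt(11), 24.28] 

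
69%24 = 21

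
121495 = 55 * 2209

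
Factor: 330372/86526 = 2^1 * 3^1 * 7^1 * 11^(-1) = 42/11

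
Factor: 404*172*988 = 2^6*13^1*19^1*43^1*101^1 = 68654144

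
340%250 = 90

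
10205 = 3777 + 6428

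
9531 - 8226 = 1305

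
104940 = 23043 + 81897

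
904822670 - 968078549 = -63255879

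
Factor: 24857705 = 5^1 * 97^1 * 107^1 * 479^1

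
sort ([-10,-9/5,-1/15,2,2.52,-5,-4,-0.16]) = [-10,-5,-4,-9/5,-0.16,-1/15,2,2.52]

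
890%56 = 50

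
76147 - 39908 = 36239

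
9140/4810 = 1 + 433/481≈1.90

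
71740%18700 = 15640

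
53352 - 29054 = 24298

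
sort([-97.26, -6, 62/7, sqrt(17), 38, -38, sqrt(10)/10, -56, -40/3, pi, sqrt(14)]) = [-97.26, -56, -38, -40/3, -6, sqrt(10)/10, pi, sqrt(14), sqrt(17), 62/7, 38]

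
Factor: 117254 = 2^1 * 23^1 * 2549^1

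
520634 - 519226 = 1408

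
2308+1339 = 3647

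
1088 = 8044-6956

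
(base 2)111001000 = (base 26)he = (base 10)456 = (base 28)g8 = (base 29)fl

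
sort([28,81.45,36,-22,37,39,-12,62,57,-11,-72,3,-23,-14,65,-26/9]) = [-72,-23,-22,-14,-12,-11,-26/9,3,28,36,37,39,57,62,65,81.45]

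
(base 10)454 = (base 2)111000110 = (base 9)554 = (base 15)204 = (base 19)14h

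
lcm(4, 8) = 8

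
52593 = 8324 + 44269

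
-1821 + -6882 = -8703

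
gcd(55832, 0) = 55832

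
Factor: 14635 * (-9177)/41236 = -1 * 2^(-2) * 3^1 * 5^1 * 7^1 * 13^(-2) * 19^1 * 23^1 * 61^(-1) * 2927^1 = -134305395/41236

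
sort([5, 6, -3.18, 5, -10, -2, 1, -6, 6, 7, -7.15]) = [-10, -7.15, -6, -3.18, -2, 1, 5, 5, 6, 6, 7]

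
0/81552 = 0 = 0.00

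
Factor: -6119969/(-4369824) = 2^(-5) * 3^(-2) * 15173^(-1) * 6119969^1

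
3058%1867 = 1191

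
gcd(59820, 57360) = 60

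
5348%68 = 44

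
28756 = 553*52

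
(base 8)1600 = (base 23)1fm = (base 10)896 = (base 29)11q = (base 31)ss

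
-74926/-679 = 110 + 236/679 ≈ 110.35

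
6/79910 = 3/39955 ≈ 0.0000751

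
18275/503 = 36 + 167/503 ≈ 36.33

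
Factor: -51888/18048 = -1 * 2^(-3) * 23^1 = -23/8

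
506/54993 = 22/2391 ≈ 0.00920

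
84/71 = 1+13/71 ≈ 1.18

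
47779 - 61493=-13714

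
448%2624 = 448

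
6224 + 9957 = 16181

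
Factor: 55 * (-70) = -1 * 2^1 * 5^2 * 7^1 * 11^1 = -3850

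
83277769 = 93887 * 887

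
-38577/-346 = 111 + 171/346 ≈ 111.49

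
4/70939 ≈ 0.0000564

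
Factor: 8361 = 3^2 * 929^1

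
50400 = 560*90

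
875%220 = 215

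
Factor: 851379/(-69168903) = -1*17^(-1)*283793^1*1356253^(-1) = -283793/23056301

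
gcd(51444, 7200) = 36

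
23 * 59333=1364659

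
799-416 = 383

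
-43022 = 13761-56783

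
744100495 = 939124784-195024289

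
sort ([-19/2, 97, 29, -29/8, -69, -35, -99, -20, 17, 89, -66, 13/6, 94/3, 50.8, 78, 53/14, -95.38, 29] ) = [-99, -95.38, -69, -66, -35, -20, -19/2, -29/8, 13/6, 53/14, 17, 29, 29, 94/3, 50.8, 78, 89, 97] 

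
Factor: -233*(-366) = 2^1*3^1*61^1*233^1 = 85278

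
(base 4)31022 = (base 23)1de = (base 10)842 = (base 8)1512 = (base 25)18h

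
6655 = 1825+4830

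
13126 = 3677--9449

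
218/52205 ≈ 0.00418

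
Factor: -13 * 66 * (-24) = 2^4 * 3^2 * 11^1 * 13^1 = 20592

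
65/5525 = 1/85 ≈ 0.0118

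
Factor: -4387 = -1 * 41^1 * 107^1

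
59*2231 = 131629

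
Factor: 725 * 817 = 5^2 * 19^1 * 29^1 * 43^1 = 592325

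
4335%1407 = 114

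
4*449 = 1796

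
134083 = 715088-581005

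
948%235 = 8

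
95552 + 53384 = 148936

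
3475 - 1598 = 1877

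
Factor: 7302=2^1*3^1*1217^1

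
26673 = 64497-37824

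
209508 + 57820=267328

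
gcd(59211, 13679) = 1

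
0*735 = 0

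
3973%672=613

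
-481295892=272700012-753995904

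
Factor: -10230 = -1 * 2^1 * 3^1 * 5^1 * 11^1 * 31^1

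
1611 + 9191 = 10802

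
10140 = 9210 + 930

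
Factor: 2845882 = 2^1 * 13^1 * 23^1 * 4759^1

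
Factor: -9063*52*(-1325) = 2^2*3^2*5^2*13^1*19^1*53^2 = 624440700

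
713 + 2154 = 2867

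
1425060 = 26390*54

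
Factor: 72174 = 2^1*3^1*23^1*523^1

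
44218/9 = 4913 + 1/9≈4913.11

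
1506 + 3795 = 5301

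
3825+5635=9460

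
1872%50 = 22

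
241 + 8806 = 9047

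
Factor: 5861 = 5861^1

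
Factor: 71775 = 3^2*5^2*11^1*29^1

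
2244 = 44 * 51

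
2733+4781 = 7514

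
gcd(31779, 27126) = 99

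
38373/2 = 19186+1/2 = 19186.50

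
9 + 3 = 12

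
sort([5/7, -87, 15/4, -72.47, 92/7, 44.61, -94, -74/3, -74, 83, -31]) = [-94, -87, -74, -72.47, -31, -74/3, 5/7, 15/4, 92/7, 44.61, 83]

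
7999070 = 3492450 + 4506620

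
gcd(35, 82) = 1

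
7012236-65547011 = -58534775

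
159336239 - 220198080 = -60861841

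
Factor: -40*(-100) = 2^5*5^3 = 4000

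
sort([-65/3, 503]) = [-65/3, 503]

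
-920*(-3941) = 3625720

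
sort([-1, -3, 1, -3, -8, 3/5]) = [-8, -3, -3, -1, 3/5, 1]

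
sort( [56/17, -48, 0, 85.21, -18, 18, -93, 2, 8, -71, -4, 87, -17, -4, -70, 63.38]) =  [-93, -71, -70, -48, -18, -17, -4, -4, 0, 2, 56/17, 8, 18, 63.38, 85.21, 87]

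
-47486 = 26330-73816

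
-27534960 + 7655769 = -19879191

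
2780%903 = 71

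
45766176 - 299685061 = -253918885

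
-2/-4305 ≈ 0.000465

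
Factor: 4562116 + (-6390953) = -1 * 509^1 * 3593^1 = -1828837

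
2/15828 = 1/7914 ≈ 0.000126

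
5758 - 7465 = -1707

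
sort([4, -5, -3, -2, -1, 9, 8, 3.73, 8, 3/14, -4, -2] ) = [-5, -4, -3, -2, -2, -1, 3/14, 3.73, 4, 8, 8, 9] 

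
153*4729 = 723537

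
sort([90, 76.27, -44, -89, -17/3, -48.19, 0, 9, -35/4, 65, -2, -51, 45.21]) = [-89, -51, -48.19, -44, -35/4, -17/3, -2, 0, 9, 45.21, 65, 76.27, 90]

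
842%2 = 0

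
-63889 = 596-64485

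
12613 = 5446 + 7167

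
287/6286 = 41/898 ≈ 0.0457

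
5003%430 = 273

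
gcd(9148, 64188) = 4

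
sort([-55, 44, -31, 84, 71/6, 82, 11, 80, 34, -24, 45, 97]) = [-55, -31, -24, 11, 71/6, 34, 44, 45, 80, 82, 84, 97]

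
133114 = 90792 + 42322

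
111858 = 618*181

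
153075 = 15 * 10205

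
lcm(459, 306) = 918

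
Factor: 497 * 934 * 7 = 2^1 * 7^2 * 71^1 * 467^1 = 3249386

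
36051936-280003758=-243951822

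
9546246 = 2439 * 3914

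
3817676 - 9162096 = -5344420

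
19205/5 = 3841 = 3841.00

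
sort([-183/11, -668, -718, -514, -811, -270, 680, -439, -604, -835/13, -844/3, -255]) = [-811, -718, -668, -604, -514, -439, -844/3, -270, -255, -835/13, -183/11, 680]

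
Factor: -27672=-1*2^3*3^1*1153^1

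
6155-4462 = 1693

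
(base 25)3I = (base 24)3L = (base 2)1011101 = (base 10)93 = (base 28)39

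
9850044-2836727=7013317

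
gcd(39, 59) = 1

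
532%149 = 85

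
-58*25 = -1450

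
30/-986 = -15/493 ≈ -0.0304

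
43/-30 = -1-13/30 ≈ -1.43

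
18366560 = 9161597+9204963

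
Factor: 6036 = 2^2 * 3^1 * 503^1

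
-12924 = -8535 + -4389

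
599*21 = 12579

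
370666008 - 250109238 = 120556770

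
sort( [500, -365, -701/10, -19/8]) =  [-365, -701/10, -19/8, 500]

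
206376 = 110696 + 95680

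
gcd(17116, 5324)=44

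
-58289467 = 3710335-61999802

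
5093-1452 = 3641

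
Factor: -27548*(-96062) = 2^3*43^1*71^1*97^1*1117^1 = 2646315976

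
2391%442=181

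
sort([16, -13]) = [-13, 16]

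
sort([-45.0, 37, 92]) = [-45.0, 37, 92]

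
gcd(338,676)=338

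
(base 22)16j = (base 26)ob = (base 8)1173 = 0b1001111011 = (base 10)635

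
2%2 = 0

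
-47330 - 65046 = -112376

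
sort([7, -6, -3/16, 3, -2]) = [-6, -2, -3/16, 3, 7]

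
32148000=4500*7144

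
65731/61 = 1077+34/61≈1077.56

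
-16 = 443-459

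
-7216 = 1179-8395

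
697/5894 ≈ 0.118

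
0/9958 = 0 = 0.00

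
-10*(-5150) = 51500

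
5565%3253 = 2312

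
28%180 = 28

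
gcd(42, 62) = 2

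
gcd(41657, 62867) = 7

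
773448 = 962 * 804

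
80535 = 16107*5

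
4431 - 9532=-5101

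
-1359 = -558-801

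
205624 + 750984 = 956608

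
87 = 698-611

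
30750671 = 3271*9401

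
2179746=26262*83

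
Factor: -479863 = -1 * 29^1 * 16547^1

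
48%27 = 21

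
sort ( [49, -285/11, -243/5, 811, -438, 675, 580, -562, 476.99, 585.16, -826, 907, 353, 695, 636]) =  [-826, -562, -438, -243/5, -285/11, 49, 353, 476.99, 580, 585.16, 636, 675, 695, 811, 907]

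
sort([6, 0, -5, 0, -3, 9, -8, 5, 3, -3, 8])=[-8, -5, -3, -3, 0, 0, 3, 5, 6, 8, 9]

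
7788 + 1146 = 8934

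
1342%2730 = 1342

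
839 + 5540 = 6379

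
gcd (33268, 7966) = 2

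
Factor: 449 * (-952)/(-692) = 2^1 * 7^1 * 17^1 * 173^(-1) * 449^1 = 106862/173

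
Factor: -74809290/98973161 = -1*2^1*3^1*5^1*7^ (-1)*2493643^1*14139023^ (-1)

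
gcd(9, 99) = 9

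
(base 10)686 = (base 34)k6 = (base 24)14e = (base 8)1256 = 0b1010101110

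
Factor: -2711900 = -1 * 2^2 * 5^2 * 47^1 * 577^1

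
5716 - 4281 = 1435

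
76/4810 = 38/2405≈0.0158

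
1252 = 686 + 566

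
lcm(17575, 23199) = 579975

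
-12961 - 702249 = -715210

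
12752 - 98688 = -85936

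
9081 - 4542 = 4539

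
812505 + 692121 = 1504626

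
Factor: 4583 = 4583^1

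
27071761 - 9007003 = 18064758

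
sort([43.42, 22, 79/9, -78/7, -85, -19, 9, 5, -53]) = [-85, -53, -19, -78/7, 5, 79/9, 9, 22, 43.42]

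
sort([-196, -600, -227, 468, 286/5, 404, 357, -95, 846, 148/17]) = [-600, -227, -196, -95, 148/17, 286/5, 357, 404, 468, 846]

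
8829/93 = 2943/31 ≈ 94.94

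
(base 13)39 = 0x30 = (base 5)143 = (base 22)24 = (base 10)48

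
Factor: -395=-1*5^1*79^1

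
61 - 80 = -19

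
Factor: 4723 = 4723^1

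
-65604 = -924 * 71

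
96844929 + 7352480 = 104197409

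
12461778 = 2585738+9876040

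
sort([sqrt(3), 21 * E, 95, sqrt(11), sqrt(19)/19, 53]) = [sqrt(19)/19, sqrt(3), sqrt(11), 53, 21 * E, 95]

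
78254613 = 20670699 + 57583914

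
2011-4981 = -2970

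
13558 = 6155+7403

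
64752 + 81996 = 146748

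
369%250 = 119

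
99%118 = 99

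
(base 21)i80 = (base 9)12106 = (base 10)8106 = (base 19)138c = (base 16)1faa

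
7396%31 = 18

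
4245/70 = 849/14 ≈ 60.64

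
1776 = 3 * 592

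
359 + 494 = 853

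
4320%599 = 127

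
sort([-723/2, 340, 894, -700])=[-700, -723/2, 340, 894]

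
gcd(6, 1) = 1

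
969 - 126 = 843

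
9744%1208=80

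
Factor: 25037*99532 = 2^2*149^1*167^1*25037^1 = 2491982684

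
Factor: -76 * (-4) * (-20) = -1 * 2^6 * 5^1 * 19^1 = -6080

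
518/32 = 259/16 ≈ 16.19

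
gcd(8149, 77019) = 1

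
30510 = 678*45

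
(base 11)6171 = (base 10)8185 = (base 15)265a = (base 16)1ff9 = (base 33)7h1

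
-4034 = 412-4446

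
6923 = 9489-2566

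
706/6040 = 353/3020 ≈ 0.117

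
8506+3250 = 11756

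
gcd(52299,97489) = 1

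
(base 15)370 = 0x30c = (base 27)11o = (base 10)780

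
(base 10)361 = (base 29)cd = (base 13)21a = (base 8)551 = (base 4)11221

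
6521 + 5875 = 12396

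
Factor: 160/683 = 2^5 * 5^1 * 683^ (-1)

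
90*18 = 1620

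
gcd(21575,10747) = 1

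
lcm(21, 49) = 147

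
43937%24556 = 19381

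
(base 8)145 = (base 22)4d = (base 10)101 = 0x65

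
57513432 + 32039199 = 89552631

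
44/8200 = 11/2050 ≈ 0.00537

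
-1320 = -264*5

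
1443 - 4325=-2882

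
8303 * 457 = 3794471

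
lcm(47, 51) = 2397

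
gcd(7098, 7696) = 26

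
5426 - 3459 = 1967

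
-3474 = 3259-6733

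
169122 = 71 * 2382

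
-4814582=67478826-72293408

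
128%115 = 13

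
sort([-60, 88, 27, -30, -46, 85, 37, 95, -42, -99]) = [-99, -60, -46, -42, -30, 27, 37, 85, 88, 95]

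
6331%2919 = 493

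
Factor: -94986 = -1*2^1*3^3*1759^1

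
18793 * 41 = 770513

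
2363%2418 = 2363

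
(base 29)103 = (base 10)844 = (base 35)o4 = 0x34c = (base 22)1g8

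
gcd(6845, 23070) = 5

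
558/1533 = 186/511 ≈ 0.364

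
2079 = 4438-2359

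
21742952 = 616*35297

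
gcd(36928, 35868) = 4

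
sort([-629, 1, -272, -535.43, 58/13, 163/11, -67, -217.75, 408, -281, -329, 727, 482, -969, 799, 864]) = [-969, -629, -535.43, -329, -281, -272, -217.75, -67, 1, 58/13, 163/11, 408, 482, 727, 799, 864]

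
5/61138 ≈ 0.0000818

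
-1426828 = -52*27439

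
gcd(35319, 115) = 1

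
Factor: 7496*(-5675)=-1*2^3*5^2*227^1*937^1=-42539800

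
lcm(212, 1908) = 1908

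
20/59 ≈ 0.339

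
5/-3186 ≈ -0.00157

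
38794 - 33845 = 4949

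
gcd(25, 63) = 1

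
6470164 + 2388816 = 8858980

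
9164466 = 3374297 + 5790169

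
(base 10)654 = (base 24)136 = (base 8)1216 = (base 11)545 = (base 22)17g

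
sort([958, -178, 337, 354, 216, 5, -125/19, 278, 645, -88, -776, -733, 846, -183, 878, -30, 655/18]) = [-776, -733, -183, -178, -88, -30, -125/19, 5, 655/18, 216, 278, 337, 354, 645, 846, 878, 958]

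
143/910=11/70 ≈ 0.157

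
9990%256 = 6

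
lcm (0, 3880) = 0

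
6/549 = 2/183 ≈ 0.0109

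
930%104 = 98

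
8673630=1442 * 6015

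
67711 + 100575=168286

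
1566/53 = 29 + 29/53 ≈ 29.55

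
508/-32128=-127/8032 ≈ -0.0158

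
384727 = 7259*53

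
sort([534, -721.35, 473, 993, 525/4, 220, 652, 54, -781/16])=[-721.35, -781/16, 54, 525/4, 220, 473, 534, 652, 993]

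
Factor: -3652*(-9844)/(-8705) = -1*2^4*5^(-1)*11^1*23^1*83^1*107^1*1741^(-1) = -35950288/8705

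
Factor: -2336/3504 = -1*2^1*3^ (-1) = -2/3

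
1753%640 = 473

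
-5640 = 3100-8740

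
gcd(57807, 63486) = 9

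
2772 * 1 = 2772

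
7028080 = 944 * 7445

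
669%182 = 123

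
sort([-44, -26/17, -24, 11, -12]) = [-44, -24, -12, -26/17, 11]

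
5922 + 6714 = 12636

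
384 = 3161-2777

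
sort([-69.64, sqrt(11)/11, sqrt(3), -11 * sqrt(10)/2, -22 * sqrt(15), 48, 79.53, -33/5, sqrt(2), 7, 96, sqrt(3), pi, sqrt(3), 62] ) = [-22 * sqrt(15), -69.64, -11 * sqrt(10)/2, -33/5, sqrt(11)/11, sqrt(2), sqrt(3), sqrt(3), sqrt(3), pi, 7, 48, 62, 79.53, 96] 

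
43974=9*4886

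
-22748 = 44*(-517)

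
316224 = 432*732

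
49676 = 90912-41236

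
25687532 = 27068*949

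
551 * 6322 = 3483422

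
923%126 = 41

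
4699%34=7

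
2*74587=149174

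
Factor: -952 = -1*2^3*7^1*17^1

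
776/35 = 22+6/35 ≈ 22.17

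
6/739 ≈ 0.00812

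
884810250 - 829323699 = 55486551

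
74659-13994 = 60665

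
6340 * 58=367720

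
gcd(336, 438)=6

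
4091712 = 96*42622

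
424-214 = 210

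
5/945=1/189 ≈ 0.00529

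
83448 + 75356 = 158804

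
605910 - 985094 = -379184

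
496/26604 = 124/6651 ≈ 0.0186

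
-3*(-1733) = 5199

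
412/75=5 + 37/75 ≈ 5.49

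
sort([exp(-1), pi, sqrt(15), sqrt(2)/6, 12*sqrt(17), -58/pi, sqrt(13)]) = [-58/pi, sqrt(2)/6, exp(-1), pi, sqrt(13), sqrt(15), 12*sqrt(17)]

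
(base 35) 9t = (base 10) 344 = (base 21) g8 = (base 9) 422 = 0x158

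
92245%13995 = 8275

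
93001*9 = 837009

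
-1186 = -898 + -288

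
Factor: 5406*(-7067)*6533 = -1*2^1*3^1*17^1*37^1*47^1*53^1*139^1*191^1 = -249588051666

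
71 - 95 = -24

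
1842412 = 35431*52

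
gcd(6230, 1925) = 35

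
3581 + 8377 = 11958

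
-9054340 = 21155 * (-428)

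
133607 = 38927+94680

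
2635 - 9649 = -7014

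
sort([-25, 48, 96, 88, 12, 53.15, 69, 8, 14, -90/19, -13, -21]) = [-25, -21, -13, -90/19, 8, 12, 14, 48, 53.15, 69, 88, 96]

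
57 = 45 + 12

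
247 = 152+95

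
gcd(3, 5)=1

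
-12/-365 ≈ 0.0329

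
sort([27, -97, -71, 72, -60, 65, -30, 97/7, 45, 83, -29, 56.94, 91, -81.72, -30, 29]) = [-97, -81.72, -71, -60, -30, -30, -29, 97/7, 27, 29, 45, 56.94, 65, 72, 83, 91]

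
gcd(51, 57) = 3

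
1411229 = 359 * 3931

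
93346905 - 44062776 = 49284129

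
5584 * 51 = 284784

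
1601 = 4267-2666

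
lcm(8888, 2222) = 8888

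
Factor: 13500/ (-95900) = -1*3^3*5^1*7^ (-1)*137^ (-1) = -135/959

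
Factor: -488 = -1*2^3*61^1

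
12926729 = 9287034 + 3639695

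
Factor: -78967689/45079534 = -1*2^(-1)*3^1*79^1*277^(-1)*81371^(-1)*333197^1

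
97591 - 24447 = 73144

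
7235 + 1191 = 8426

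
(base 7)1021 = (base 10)358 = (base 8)546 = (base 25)e8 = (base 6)1354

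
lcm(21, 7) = 21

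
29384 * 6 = 176304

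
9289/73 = 127 + 18/73 ≈ 127.25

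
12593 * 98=1234114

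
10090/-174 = -5045/87 ≈ -57.99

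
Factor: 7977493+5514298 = 37^1*364643^1 = 13491791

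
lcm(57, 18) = 342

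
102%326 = 102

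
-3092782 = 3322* (-931)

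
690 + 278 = 968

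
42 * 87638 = 3680796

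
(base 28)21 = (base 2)111001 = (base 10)57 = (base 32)1p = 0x39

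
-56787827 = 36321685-93109512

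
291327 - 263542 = 27785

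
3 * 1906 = 5718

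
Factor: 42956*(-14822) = -1*2^3*7411^1*10739^1 = -636693832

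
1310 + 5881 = 7191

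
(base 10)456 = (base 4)13020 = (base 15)206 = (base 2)111001000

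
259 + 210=469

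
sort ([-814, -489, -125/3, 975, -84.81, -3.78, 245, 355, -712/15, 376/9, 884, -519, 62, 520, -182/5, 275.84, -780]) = [-814, -780, -519, -489, -84.81, -712/15, -125/3, -182/5, -3.78, 376/9, 62, 245, 275.84, 355, 520, 884, 975]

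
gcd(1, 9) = 1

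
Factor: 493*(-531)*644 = -1*2^2*3^2*7^1*17^1*23^1*29^1*59^1 = -168588252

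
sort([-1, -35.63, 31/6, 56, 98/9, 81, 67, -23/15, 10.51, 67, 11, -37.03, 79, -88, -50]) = [-88, -50, -37.03, -35.63, -23/15, -1, 31/6, 10.51, 98/9, 11, 56, 67, 67, 79, 81]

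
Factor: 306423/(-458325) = -1 * 3^2 * 5^(-2) * 7^(-1) * 13^1 = -117/175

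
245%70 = 35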